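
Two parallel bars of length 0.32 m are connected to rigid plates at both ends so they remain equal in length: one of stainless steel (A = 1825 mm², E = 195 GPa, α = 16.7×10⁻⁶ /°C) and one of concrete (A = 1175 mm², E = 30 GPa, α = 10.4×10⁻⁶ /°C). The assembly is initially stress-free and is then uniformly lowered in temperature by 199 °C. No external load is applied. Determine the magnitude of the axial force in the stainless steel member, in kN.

Equilibrium of a rigid end plate with no external load gives equal and opposite internal forces ±P in the two members. Since α_{stainless steel} > α_{concrete}, cooling drives the stainless steel into tension and the concrete into compression.
Compatibility of the two members (thermal + elastic change equal): (α₁ − α₂)ΔT = P·[1/(A₁E₁) + 1/(A₂E₂)].
|α₁ − α₂|·ΔT = 6.3×10⁻⁶ × 199 = 0.001254.
1/(A₁E₁) + 1/(A₂E₂) = 1/(1825×195×10³) + 1/(1175×30×10³) = 3.118×10⁻⁸ N⁻¹.
P = 0.001254 / 3.118×10⁻⁸ = 40210 N = 40.21 kN.

P ≈ 40.2 kN (tensile in the stainless steel)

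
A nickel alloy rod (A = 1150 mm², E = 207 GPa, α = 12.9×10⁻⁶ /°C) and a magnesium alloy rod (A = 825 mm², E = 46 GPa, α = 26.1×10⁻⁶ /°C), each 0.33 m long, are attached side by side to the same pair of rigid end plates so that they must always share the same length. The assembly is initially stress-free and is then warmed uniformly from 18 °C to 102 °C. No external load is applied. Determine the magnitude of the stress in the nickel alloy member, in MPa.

σ ≈ 31.6 MPa (tensile)

Both members must finish at the same length. With the larger α, the magnesium alloy tends to over-expand; the plates restrain it, putting the magnesium alloy in compression and the nickel alloy in tension. With no external load the two internal forces are equal and opposite, magnitude P.
Compatibility of the two members (thermal + elastic change equal): (α₁ − α₂)ΔT = P·[1/(A₁E₁) + 1/(A₂E₂)].
|α₁ − α₂|·ΔT = 13.2×10⁻⁶ × 84 = 0.001109.
1/(A₁E₁) + 1/(A₂E₂) = 1/(1150×207×10³) + 1/(825×46×10³) = 3.055×10⁻⁸ N⁻¹.
So P = 0.001109 / 3.055×10⁻⁸ = 36.29 kN.
σ_{nickel alloy} = P/A₁ = 36290/1150 = 31.56 MPa, tensile.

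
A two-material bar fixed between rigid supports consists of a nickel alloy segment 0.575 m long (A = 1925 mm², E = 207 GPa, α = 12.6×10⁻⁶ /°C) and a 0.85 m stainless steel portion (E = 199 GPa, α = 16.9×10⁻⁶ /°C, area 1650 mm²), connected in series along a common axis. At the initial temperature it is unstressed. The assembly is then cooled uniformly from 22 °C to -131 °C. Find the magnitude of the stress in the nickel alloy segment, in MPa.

If the supports were absent, the total length change would be Σ αᵢΔT Lᵢ = 12.6×10⁻⁶×153×575 + 16.9×10⁻⁶×153×850 = 3.306 mm.
The rigid supports impose zero overall length change; the single axial force P common to all segments must satisfy P Σ Lᵢ/(AᵢEᵢ) = δ_free.
Σ Lᵢ/(AᵢEᵢ) = 575/(1925×207×10³) + 850/(1650×199×10³) = 4.032×10⁻⁶ mm/N.
P = 3.306 / 4.032×10⁻⁶ = 820100 N = 820.1 kN, tensile.
σ_{nickel alloy} = P / A = 820100 / 1925 = 426 MPa.

σ ≈ 426 MPa (tensile)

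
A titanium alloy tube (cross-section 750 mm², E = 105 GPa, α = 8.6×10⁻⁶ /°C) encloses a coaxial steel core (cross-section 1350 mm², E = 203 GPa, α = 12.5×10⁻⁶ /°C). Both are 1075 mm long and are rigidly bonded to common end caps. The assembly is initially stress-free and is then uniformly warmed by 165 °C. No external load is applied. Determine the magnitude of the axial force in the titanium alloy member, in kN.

P ≈ 39.4 kN (tensile in the titanium alloy)

Both members must finish at the same length. With the larger α, the steel tends to over-expand; the plates restrain it, putting the steel in compression and the titanium alloy in tension. With no external load the two internal forces are equal and opposite, magnitude P.
Compatibility of the two members (thermal + elastic change equal): (α₁ − α₂)ΔT = P·[1/(A₁E₁) + 1/(A₂E₂)].
|α₁ − α₂|·ΔT = 3.9×10⁻⁶ × 165 = 0.0006435.
1/(A₁E₁) + 1/(A₂E₂) = 1/(750×105×10³) + 1/(1350×203×10³) = 1.635×10⁻⁸ N⁻¹.
P = 0.0006435 / 1.635×10⁻⁸ = 39360 N = 39.36 kN.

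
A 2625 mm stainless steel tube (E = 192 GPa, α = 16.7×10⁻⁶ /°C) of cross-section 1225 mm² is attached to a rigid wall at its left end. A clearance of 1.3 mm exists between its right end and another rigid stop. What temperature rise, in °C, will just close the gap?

ΔT ≈ 29.7 °C

The gap closes when αΔT L = 1.3 mm, since the tube is still unstressed at that instant.
So ΔT = g/(αL) = 1.3/(16.7×10⁻⁶ × 2625) = 29.65 °C.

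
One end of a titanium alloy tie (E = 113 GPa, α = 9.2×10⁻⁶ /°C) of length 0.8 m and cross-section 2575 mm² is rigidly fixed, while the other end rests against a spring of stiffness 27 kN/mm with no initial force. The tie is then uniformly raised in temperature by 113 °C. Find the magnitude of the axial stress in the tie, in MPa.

Free thermal expansion: δ_free = αΔT L = 9.2×10⁻⁶ × 113 × 800 = 0.8317 mm.
With a force P in the spring, the elastic change of the tie is PL/(AE) and that of the spring is P/k; compatibility requires their sum to equal δ_free.
So P = δ_free / [L/(AE) + 1/k] = 0.8317 / [ 800/(2575×113×10³) + 1/(27×10³) ].
P = 0.8317 / 3.979×10⁻⁵ = 20900 N.
σ = P/A = 20900/2575 = 8.118 MPa.

σ ≈ 8.12 MPa (compressive)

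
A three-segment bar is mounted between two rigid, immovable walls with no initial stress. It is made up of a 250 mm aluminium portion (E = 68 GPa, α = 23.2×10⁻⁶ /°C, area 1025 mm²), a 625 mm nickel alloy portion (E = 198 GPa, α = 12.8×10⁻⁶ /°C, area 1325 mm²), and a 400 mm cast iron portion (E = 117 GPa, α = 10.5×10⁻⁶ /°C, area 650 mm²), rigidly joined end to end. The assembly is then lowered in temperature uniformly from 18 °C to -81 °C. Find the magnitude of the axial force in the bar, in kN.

With the walls removed the bar would change length by δ_free = Σ αᵢΔT Lᵢ = 23.2×10⁻⁶×99×250 + 12.8×10⁻⁶×99×625 + 10.5×10⁻⁶×99×400 = 1.782 mm.
The rigid supports impose zero overall length change; the single axial force P common to all segments must satisfy P Σ Lᵢ/(AᵢEᵢ) = δ_free.
Σ Lᵢ/(AᵢEᵢ) = 250/(1025×68×10³) + 625/(1325×198×10³) + 400/(650×117×10³) = 1.123×10⁻⁵ mm/N.
So P = 1.782 / 1.123×10⁻⁵ = 158.7 kN, tensile.

P ≈ 159 kN (tensile)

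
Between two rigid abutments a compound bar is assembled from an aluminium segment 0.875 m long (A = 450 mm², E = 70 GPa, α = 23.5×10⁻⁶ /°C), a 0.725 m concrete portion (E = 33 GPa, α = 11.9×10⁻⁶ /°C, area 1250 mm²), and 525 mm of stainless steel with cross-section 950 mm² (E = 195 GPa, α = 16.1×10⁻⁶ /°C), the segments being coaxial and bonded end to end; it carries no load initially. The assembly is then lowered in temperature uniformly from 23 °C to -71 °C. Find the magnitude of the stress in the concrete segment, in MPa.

If the supports were absent, the total length change would be Σ αᵢΔT Lᵢ = 23.5×10⁻⁶×94×875 + 11.9×10⁻⁶×94×725 + 16.1×10⁻⁶×94×525 = 3.538 mm.
The walls prevent any net length change, so an axial force P (same in every segment) develops. Compatibility: P · Σ Lᵢ/(AᵢEᵢ) = δ_free.
The series flexibility is Σ Lᵢ/(AᵢEᵢ) = 875/(450×70×10³) + 725/(1250×33×10³) + 525/(950×195×10³) = 4.819×10⁻⁵ mm/N.
P = 3.538 / 4.819×10⁻⁵ = 73430 N = 73.43 kN, tensile.
σ_{concrete} = P / A = 73430 / 1250 = 58.74 MPa.

σ ≈ 58.7 MPa (tensile)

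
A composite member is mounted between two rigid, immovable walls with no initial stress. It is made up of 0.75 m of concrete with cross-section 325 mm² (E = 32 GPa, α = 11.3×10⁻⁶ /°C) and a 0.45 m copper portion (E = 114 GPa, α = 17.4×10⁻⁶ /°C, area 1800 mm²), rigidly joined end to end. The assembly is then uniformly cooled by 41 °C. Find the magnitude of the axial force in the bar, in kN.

P ≈ 9 kN (tensile)

Free thermal contraction of the whole bar: Σ αᵢΔT Lᵢ = 11.3×10⁻⁶×41×750 + 17.4×10⁻⁶×41×450 = 0.6685 mm.
Since the ends are fixed, an axial force P builds up, equal in every segment, with P · Σ Lᵢ/(AᵢEᵢ) = δ_free.
The series flexibility is Σ Lᵢ/(AᵢEᵢ) = 750/(325×32×10³) + 450/(1800×114×10³) = 7.431×10⁻⁵ mm/N.
P = 0.6685 / 7.431×10⁻⁵ = 8996 N = 8.996 kN, tensile.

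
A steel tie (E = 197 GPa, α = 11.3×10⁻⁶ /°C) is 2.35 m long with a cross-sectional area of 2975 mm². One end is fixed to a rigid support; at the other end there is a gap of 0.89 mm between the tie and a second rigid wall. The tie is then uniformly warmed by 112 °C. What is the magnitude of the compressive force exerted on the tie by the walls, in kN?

P ≈ 520 kN

Free thermal elongation = αΔT L = 11.3×10⁻⁶ × 112 × 2350 = 2.974 mm.
After closing the 0.89 mm clearance, 2.974 − 0.89 = 2.084 mm of expansion remains to be suppressed by the wall.
Compatibility: PL/(AE) = 2.084 mm, so σ = P/A = E × (2.084/2350) = 174.7 MPa.
Force on the wall = σA = 174.7 × 2975 mm² = 519.8 kN.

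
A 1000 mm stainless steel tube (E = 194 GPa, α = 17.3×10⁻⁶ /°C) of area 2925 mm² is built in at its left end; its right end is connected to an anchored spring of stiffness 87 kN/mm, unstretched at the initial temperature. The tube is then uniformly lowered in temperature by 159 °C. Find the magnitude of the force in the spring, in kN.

P ≈ 207 kN

Free thermal contraction: δ_free = αΔT L = 17.3×10⁻⁶ × 159 × 1000 = 2.751 mm.
With a force P in the spring, the elastic change of the tube is PL/(AE) and that of the spring is P/k; compatibility requires their sum to equal δ_free.
P [ L/(AE) + 1/k ] = δ_free → P [ 1000/(2925×194×10³) + 1/(87×10³) ] = 2.751.
P = 2.751 / 1.326×10⁻⁵ = 207500 N.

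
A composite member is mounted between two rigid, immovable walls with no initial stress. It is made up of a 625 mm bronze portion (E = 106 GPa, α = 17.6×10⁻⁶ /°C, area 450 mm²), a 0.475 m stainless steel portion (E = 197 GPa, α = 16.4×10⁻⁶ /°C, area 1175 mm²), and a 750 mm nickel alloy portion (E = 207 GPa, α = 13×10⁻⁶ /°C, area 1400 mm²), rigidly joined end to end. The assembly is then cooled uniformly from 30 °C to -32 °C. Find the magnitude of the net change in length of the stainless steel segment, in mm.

|ΔL| ≈ 0.278 mm

If the supports were absent, the total length change would be Σ αᵢΔT Lᵢ = 17.6×10⁻⁶×62×625 + 16.4×10⁻⁶×62×475 + 13×10⁻⁶×62×750 = 1.769 mm.
Since the ends are fixed, an axial force P builds up, equal in every segment, with P · Σ Lᵢ/(AᵢEᵢ) = δ_free.
The series flexibility is Σ Lᵢ/(AᵢEᵢ) = 625/(450×106×10³) + 475/(1175×197×10³) + 750/(1400×207×10³) = 1.774×10⁻⁵ mm/N.
P = 1.769 / 1.774×10⁻⁵ = 99730 N = 99.73 kN, tensile.
For the stainless steel segment, free thermal change = 16.4×10⁻⁶×62×475 = 0.483 mm and elastic change from P = 99730×475/(1175×197×10³) = 0.2047 mm; these oppose, so the net change is 0.278 mm (segment shortens).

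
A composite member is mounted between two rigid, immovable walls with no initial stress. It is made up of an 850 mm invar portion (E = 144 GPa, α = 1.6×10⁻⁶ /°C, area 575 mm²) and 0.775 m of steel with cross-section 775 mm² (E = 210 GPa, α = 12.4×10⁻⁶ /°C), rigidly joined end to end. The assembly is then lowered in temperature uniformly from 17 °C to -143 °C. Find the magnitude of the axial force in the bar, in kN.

P ≈ 117 kN (tensile)

Free thermal contraction of the whole bar: Σ αᵢΔT Lᵢ = 1.6×10⁻⁶×160×850 + 12.4×10⁻⁶×160×775 = 1.755 mm.
The walls prevent any net length change, so an axial force P (same in every segment) develops. Compatibility: P · Σ Lᵢ/(AᵢEᵢ) = δ_free.
The series flexibility is Σ Lᵢ/(AᵢEᵢ) = 850/(575×144×10³) + 775/(775×210×10³) = 1.503×10⁻⁵ mm/N.
Hence P = δ_free / Σ(L/AE) = 1.755/1.503×10⁻⁵ = 116.8 kN (tensile).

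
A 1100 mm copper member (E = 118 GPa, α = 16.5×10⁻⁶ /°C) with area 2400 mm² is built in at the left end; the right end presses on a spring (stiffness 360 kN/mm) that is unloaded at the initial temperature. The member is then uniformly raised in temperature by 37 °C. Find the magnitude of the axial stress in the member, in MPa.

σ ≈ 42 MPa (compressive)

The unrestrained thermal change is αΔT L = 16.5×10⁻⁶ × 37 × 1100 = 0.6715 mm.
With a force P in the spring, the elastic change of the member is PL/(AE) and that of the spring is P/k; compatibility requires their sum to equal δ_free.
P [ L/(AE) + 1/k ] = δ_free → P [ 1100/(2400×118×10³) + 1/(360×10³) ] = 0.6715.
P = 0.6715 / 6.662×10⁻⁶ = 100800 N.
σ = P/A = 100800/2400 = 42 MPa.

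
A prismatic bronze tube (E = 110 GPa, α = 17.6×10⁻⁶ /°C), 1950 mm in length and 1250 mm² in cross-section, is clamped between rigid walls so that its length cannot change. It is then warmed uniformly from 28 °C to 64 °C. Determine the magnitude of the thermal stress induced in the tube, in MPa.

With length fixed, the mechanical strain must cancel the thermal strain αΔT = 17.6×10⁻⁶ × 36 = 633.6×10⁻⁶.
Hence σ = E·αΔT = 110×10³ × 633.6×10⁻⁶ = 69.7 MPa, compressive.

σ ≈ 69.7 MPa (compressive)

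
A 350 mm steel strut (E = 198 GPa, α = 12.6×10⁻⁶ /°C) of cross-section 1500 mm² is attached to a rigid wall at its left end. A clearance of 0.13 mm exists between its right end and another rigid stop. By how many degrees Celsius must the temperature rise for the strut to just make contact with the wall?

Contact occurs when the free expansion equals the gap: αΔT L = 0.13 mm.
So ΔT = g/(αL) = 0.13/(12.6×10⁻⁶ × 350) = 29.48 °C.

ΔT ≈ 29.5 °C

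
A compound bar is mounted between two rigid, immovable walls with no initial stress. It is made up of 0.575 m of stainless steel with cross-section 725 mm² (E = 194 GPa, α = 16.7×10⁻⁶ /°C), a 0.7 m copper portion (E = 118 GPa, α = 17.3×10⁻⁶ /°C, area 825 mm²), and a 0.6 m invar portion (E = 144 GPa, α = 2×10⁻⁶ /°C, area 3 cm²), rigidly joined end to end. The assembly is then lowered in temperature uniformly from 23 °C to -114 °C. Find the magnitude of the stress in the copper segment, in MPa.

With the walls removed the bar would change length by δ_free = Σ αᵢΔT Lᵢ = 16.7×10⁻⁶×137×575 + 17.3×10⁻⁶×137×700 + 2×10⁻⁶×137×600 = 3.139 mm.
Since the ends are fixed, an axial force P builds up, equal in every segment, with P · Σ Lᵢ/(AᵢEᵢ) = δ_free.
The series flexibility is Σ Lᵢ/(AᵢEᵢ) = 575/(725×194×10³) + 700/(825×118×10³) + 600/(300×144×10³) = 2.517×10⁻⁵ mm/N.
P = 3.139 / 2.517×10⁻⁵ = 124700 N = 124.7 kN, tensile.
σ_{copper} = P / A = 124700 / 825 = 151.2 MPa.

σ ≈ 151 MPa (tensile)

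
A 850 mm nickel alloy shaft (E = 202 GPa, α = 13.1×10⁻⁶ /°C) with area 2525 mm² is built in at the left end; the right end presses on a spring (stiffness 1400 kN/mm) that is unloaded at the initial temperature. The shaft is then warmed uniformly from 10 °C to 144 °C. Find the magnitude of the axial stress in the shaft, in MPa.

The unrestrained thermal change is αΔT L = 13.1×10⁻⁶ × 134 × 850 = 1.492 mm.
With a force P in the spring, the elastic change of the shaft is PL/(AE) and that of the spring is P/k; compatibility requires their sum to equal δ_free.
So P = δ_free / [L/(AE) + 1/k] = 1.492 / [ 850/(2525×202×10³) + 1/(1400×10³) ].
P = 1.492 / 2.381×10⁻⁶ = 626700 N.
σ = P/A = 626700/2525 = 248.2 MPa.

σ ≈ 248 MPa (compressive)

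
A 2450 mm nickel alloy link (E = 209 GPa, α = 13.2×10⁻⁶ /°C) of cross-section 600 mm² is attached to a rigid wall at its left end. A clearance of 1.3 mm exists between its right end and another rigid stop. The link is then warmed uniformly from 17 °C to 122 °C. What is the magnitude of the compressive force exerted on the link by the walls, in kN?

P ≈ 107 kN

Free thermal elongation = αΔT L = 13.2×10⁻⁶ × 105 × 2450 = 3.396 mm.
After closing the 1.3 mm clearance, 3.396 − 1.3 = 2.096 mm of expansion remains to be suppressed by the wall.
Compatibility: PL/(AE) = 2.096 mm, so σ = P/A = E × (2.096/2450) = 178.8 MPa.
P = σA = 178.8 × 600 = 107.3 kN.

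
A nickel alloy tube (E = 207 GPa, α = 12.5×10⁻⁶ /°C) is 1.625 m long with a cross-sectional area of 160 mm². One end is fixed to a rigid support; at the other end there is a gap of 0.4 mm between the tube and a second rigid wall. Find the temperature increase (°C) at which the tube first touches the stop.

ΔT ≈ 19.7 °C

Contact occurs when the free expansion equals the gap: αΔT L = 0.4 mm.
ΔT = 0.4 / (12.5×10⁻⁶ × 1625) = 19.69 °C.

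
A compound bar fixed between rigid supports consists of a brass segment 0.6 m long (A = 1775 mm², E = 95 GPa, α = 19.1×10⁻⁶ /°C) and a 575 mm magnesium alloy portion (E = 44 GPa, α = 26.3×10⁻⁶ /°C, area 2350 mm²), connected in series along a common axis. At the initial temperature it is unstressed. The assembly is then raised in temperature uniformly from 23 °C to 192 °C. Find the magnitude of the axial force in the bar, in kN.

Free thermal expansion of the whole bar: Σ αᵢΔT Lᵢ = 19.1×10⁻⁶×169×600 + 26.3×10⁻⁶×169×575 = 4.492 mm.
The rigid supports impose zero overall length change; the single axial force P common to all segments must satisfy P Σ Lᵢ/(AᵢEᵢ) = δ_free.
The series flexibility is Σ Lᵢ/(AᵢEᵢ) = 600/(1775×95×10³) + 575/(2350×44×10³) = 9.119×10⁻⁶ mm/N.
So P = 4.492 / 9.119×10⁻⁶ = 492.6 kN, compressive.

P ≈ 493 kN (compressive)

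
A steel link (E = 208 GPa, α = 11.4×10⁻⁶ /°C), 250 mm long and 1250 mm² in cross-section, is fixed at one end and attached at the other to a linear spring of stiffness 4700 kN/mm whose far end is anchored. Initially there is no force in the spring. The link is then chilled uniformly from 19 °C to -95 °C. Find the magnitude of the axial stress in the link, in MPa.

σ ≈ 221 MPa (tensile)

Free thermal contraction: δ_free = αΔT L = 11.4×10⁻⁶ × 114 × 250 = 0.3249 mm.
With a force P in the spring, the elastic change of the link is PL/(AE) and that of the spring is P/k; compatibility requires their sum to equal δ_free.
So P = δ_free / [L/(AE) + 1/k] = 0.3249 / [ 250/(1250×208×10³) + 1/(4700×10³) ].
P = 0.3249 / 1.174×10⁻⁶ = 276700 N.
σ = P/A = 276700/1250 = 221.3 MPa.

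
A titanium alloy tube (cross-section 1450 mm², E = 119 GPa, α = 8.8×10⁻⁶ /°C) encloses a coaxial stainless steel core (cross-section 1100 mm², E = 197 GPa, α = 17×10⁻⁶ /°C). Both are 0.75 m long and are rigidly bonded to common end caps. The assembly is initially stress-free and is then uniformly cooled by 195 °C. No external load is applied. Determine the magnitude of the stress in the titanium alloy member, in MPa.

Equilibrium of a rigid end plate with no external load gives equal and opposite internal forces ±P in the two members. Since α_{stainless steel} > α_{titanium alloy}, cooling drives the stainless steel into tension and the titanium alloy into compression.
Compatibility of the two members (thermal + elastic change equal): (α₁ − α₂)ΔT = P·[1/(A₁E₁) + 1/(A₂E₂)].
|α₁ − α₂|·ΔT = 8.2×10⁻⁶ × 195 = 0.001599.
1/(A₁E₁) + 1/(A₂E₂) = 1/(1450×119×10³) + 1/(1100×197×10³) = 1.041×10⁻⁸ N⁻¹.
So P = 0.001599 / 1.041×10⁻⁸ = 153.6 kN.
σ_{titanium alloy} = P/A₁ = 153600/1450 = 105.9 MPa, compressive.

σ ≈ 106 MPa (compressive)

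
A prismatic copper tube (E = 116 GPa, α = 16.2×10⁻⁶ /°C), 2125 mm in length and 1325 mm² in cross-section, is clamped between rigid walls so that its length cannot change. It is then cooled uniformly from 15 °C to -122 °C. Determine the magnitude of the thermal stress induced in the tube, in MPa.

σ ≈ 257 MPa (tensile)

With length fixed, the mechanical strain must cancel the thermal strain αΔT = 16.2×10⁻⁶ × 137 = 2219.4×10⁻⁶.
σ = EαΔT = 116×10³ × 16.2×10⁻⁶ × 137 = 257.5 MPa (tensile; the tube is trying to contract).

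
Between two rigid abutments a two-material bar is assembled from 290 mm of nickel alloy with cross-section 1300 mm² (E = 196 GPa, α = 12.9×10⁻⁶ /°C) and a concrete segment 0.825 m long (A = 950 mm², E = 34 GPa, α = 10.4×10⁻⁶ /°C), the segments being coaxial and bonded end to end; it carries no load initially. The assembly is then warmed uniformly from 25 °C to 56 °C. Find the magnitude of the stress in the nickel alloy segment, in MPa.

With the walls removed the bar would change length by δ_free = Σ αᵢΔT Lᵢ = 12.9×10⁻⁶×31×290 + 10.4×10⁻⁶×31×825 = 0.382 mm.
The walls prevent any net length change, so an axial force P (same in every segment) develops. Compatibility: P · Σ Lᵢ/(AᵢEᵢ) = δ_free.
The series flexibility is Σ Lᵢ/(AᵢEᵢ) = 290/(1300×196×10³) + 825/(950×34×10³) = 2.668×10⁻⁵ mm/N.
P = 0.382 / 2.668×10⁻⁵ = 14320 N = 14.32 kN, compressive.
σ_{nickel alloy} = P / A = 14320 / 1300 = 11.01 MPa.

σ ≈ 11 MPa (compressive)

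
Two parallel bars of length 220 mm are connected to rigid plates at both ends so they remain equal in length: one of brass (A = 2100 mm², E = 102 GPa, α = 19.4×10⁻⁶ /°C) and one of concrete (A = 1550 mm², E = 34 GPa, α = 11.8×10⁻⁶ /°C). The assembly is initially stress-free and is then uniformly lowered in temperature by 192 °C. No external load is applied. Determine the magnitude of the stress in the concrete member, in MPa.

The brass has the larger α, so on cooling it would change length more than the concrete if both were free. The rigid plates force a common final length, so the brass is put into tension and the concrete into compression, with equal and opposite forces P (no external load).
Compatibility of the two members (thermal + elastic change equal): (α₁ − α₂)ΔT = P·[1/(A₁E₁) + 1/(A₂E₂)].
|α₁ − α₂|·ΔT = 7.6×10⁻⁶ × 192 = 0.001459.
1/(A₁E₁) + 1/(A₂E₂) = 1/(2100×102×10³) + 1/(1550×34×10³) = 2.364×10⁻⁸ N⁻¹.
So P = 0.001459 / 2.364×10⁻⁸ = 61.72 kN.
σ_{concrete} = P/A₂ = 61720/1550 = 39.82 MPa, compressive.

σ ≈ 39.8 MPa (compressive)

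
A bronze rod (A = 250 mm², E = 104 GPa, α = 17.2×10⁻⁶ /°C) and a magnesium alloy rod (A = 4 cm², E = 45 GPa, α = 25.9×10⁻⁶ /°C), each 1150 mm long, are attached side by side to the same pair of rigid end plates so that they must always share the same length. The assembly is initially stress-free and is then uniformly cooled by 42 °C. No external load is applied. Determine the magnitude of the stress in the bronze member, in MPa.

σ ≈ 15.5 MPa (compressive)

The magnesium alloy has the larger α, so on cooling it would change length more than the bronze if both were free. The rigid plates force a common final length, so the magnesium alloy is put into tension and the bronze into compression, with equal and opposite forces P (no external load).
Compatibility of the two members (thermal + elastic change equal): (α₁ − α₂)ΔT = P·[1/(A₁E₁) + 1/(A₂E₂)].
|α₁ − α₂|·ΔT = 8.7×10⁻⁶ × 42 = 0.0003654.
1/(A₁E₁) + 1/(A₂E₂) = 1/(250×104×10³) + 1/(400×45×10³) = 9.402×10⁻⁸ N⁻¹.
So P = 0.0003654 / 9.402×10⁻⁸ = 3.887 kN.
σ_{bronze} = P/A₁ = 3887/250 = 15.55 MPa, compressive.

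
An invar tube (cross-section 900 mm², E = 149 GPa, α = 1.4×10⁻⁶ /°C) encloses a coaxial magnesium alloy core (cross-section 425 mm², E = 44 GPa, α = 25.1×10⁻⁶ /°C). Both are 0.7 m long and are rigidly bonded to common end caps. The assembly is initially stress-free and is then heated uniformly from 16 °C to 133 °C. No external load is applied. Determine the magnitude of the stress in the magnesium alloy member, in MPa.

σ ≈ 107 MPa (compressive)

Equilibrium of a rigid end plate with no external load gives equal and opposite internal forces ±P in the two members. Since α_{magnesium alloy} > α_{invar}, heating drives the magnesium alloy into compression and the invar into tension.
Equating the net (thermal + elastic) strains gives |α₁ − α₂|·ΔT = P·[1/(A₁E₁) + 1/(A₂E₂)].
|α₁ − α₂|·ΔT = 23.7×10⁻⁶ × 117 = 0.002773.
1/(A₁E₁) + 1/(A₂E₂) = 1/(900×149×10³) + 1/(425×44×10³) = 6.093×10⁻⁸ N⁻¹.
So P = 0.002773 / 6.093×10⁻⁸ = 45.51 kN.
σ_{magnesium alloy} = P/A₂ = 45510/425 = 107.1 MPa, compressive.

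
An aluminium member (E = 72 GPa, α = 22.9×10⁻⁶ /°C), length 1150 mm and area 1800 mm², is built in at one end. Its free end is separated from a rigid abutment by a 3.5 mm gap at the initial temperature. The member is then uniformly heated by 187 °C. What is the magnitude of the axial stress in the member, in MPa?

Free thermal elongation = αΔT L = 22.9×10⁻⁶ × 187 × 1150 = 4.925 mm.
This exceeds the 3.5 mm gap, so the wall pushes back. The portion of expansion that must be recovered elastically is δ_free − gap = 4.925 − 3.5 = 1.425 mm.
So σ = E(δ_free − g)/L = 72×10³ × 1.425/1150 = 89.2 MPa.

σ ≈ 89.2 MPa (compressive)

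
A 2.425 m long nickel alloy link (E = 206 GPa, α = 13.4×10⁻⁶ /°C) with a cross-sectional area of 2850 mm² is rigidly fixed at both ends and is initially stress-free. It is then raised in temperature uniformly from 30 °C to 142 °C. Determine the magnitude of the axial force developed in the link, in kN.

With zero net strain, σ = E·αΔT = 206 GPa × 13.4×10⁻⁶ × 112 = 309.2 MPa.
Axial force P = σA = 309.2 × 2850 = 881100 N = 881.1 kN, compressive.

P ≈ 881 kN (compressive)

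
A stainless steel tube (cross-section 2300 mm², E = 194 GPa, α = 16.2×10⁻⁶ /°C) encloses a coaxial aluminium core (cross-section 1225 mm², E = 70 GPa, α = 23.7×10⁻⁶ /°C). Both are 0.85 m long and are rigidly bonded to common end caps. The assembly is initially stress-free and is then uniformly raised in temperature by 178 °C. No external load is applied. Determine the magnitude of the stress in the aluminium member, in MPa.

The aluminium has the larger α, so on heating it would change length more than the stainless steel if both were free. The rigid plates force a common final length, so the aluminium is put into compression and the stainless steel into tension, with equal and opposite forces P (no external load).
Setting the final lengths equal and cancelling L: (α₁ − α₂)ΔT = P/(A₁E₁) + P/(A₂E₂).
|α₁ − α₂|·ΔT = 7.5×10⁻⁶ × 178 = 0.001335.
1/(A₁E₁) + 1/(A₂E₂) = 1/(2300×194×10³) + 1/(1225×70×10³) = 1.39×10⁻⁸ N⁻¹.
P = 0.001335 / 1.39×10⁻⁸ = 96020 N = 96.02 kN.
σ_{aluminium} = P/A₂ = 96020/1225 = 78.39 MPa, compressive.

σ ≈ 78.4 MPa (compressive)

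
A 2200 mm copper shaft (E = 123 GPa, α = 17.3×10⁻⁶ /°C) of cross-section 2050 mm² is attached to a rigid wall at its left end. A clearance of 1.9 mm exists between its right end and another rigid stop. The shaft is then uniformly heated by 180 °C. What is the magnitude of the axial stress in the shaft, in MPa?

σ ≈ 277 MPa (compressive)

Unrestrained expansion: δ_free = αΔT L = 17.3×10⁻⁶ × 180 × 2200 = 6.851 mm.
After closing the 1.9 mm clearance, 6.851 − 1.9 = 4.951 mm of expansion remains to be suppressed by the wall.
So σ = E(δ_free − g)/L = 123×10³ × 4.951/2200 = 276.8 MPa.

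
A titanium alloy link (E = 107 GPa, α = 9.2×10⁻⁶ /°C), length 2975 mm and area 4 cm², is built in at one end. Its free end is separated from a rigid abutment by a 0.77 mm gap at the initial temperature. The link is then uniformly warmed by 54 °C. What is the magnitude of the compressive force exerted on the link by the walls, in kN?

Unrestrained expansion: δ_free = αΔT L = 9.2×10⁻⁶ × 54 × 2975 = 1.478 mm.
After closing the 0.77 mm clearance, 1.478 − 0.77 = 0.708 mm of expansion remains to be suppressed by the wall.
Compatibility: PL/(AE) = 0.708 mm, so σ = P/A = E × (0.708/2975) = 25.46 MPa.
Force on the wall = σA = 25.46 × 400 mm² = 10.19 kN.

P ≈ 10.2 kN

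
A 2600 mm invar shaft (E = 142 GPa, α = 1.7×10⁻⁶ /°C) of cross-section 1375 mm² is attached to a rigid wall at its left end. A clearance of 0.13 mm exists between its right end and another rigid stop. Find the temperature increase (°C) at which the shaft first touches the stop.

ΔT ≈ 29.4 °C

Contact occurs when the free expansion equals the gap: αΔT L = 0.13 mm.
So ΔT = g/(αL) = 0.13/(1.7×10⁻⁶ × 2600) = 29.41 °C.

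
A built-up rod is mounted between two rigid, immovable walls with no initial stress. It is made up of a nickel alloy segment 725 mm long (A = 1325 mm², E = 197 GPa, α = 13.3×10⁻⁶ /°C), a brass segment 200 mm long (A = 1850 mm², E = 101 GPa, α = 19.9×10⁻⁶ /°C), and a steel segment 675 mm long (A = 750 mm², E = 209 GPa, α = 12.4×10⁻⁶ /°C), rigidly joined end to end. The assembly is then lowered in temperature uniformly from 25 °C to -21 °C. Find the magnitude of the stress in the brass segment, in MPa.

σ ≈ 67.1 MPa (tensile)

Free thermal contraction of the whole bar: Σ αᵢΔT Lᵢ = 13.3×10⁻⁶×46×725 + 19.9×10⁻⁶×46×200 + 12.4×10⁻⁶×46×675 = 1.012 mm.
Since the ends are fixed, an axial force P builds up, equal in every segment, with P · Σ Lᵢ/(AᵢEᵢ) = δ_free.
Σ Lᵢ/(AᵢEᵢ) = 725/(1325×197×10³) + 200/(1850×101×10³) + 675/(750×209×10³) = 8.154×10⁻⁶ mm/N.
Hence P = δ_free / Σ(L/AE) = 1.012/8.154×10⁻⁶ = 124.1 kN (tensile).
σ_{brass} = P / A = 124100 / 1850 = 67.06 MPa.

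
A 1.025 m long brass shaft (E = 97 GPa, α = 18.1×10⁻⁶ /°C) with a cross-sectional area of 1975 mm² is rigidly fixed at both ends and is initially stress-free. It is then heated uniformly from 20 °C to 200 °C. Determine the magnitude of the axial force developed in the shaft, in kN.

With zero net strain, σ = E·αΔT = 97 GPa × 18.1×10⁻⁶ × 180 = 316 MPa.
Axial force P = σA = 316 × 1975 = 624200 N = 624.2 kN, compressive.

P ≈ 624 kN (compressive)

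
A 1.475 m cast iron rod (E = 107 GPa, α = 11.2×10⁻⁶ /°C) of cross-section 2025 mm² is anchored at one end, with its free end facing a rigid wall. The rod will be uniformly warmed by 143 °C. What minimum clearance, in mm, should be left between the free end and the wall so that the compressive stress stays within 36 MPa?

Free expansion if unrestrained: δ_free = αΔT L = 11.2×10⁻⁶ × 143 × 1475 = 2.362 mm.
At the allowable stress the elastic shortening the wall may impose is σL/E = 36 × 1475 / (107×10³) = 0.4963 mm.
So the gap has to take up the difference, g_min = δ_free − σL/E = 2.362 − 0.4963 = 1.866 mm.

g ≈ 1.87 mm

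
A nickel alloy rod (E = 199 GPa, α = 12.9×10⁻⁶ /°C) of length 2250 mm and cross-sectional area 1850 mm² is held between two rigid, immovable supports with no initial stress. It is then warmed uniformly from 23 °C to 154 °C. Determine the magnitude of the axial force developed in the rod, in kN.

P ≈ 622 kN (compressive)

The ends cannot move, so σ = EαΔT = 199×10³ × 12.9×10⁻⁶ × 131 = 336.3 MPa.
P = AEαΔT = 1850 × 199×10³ × 12.9×10⁻⁶ × 131 = 622.1 kN (compressive).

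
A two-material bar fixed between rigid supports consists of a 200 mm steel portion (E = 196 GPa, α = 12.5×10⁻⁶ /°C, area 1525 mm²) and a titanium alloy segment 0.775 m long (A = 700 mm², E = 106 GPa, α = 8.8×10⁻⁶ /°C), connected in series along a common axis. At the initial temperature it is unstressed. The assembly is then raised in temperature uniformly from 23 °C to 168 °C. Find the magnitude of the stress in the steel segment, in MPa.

Free thermal expansion of the whole bar: Σ αᵢΔT Lᵢ = 12.5×10⁻⁶×145×200 + 8.8×10⁻⁶×145×775 = 1.351 mm.
Since the ends are fixed, an axial force P builds up, equal in every segment, with P · Σ Lᵢ/(AᵢEᵢ) = δ_free.
The series flexibility is Σ Lᵢ/(AᵢEᵢ) = 200/(1525×196×10³) + 775/(700×106×10³) = 1.111×10⁻⁵ mm/N.
So P = 1.351 / 1.111×10⁻⁵ = 121.6 kN, compressive.
σ_{steel} = P / A = 121600 / 1525 = 79.73 MPa.

σ ≈ 79.7 MPa (compressive)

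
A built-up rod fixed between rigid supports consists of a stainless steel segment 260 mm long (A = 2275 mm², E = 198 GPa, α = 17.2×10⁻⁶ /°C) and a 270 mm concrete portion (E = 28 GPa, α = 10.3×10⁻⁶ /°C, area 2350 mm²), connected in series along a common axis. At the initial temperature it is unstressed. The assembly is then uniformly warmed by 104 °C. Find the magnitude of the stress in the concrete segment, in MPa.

σ ≈ 68.6 MPa (compressive)

Free thermal expansion of the whole bar: Σ αᵢΔT Lᵢ = 17.2×10⁻⁶×104×260 + 10.3×10⁻⁶×104×270 = 0.7543 mm.
Since the ends are fixed, an axial force P builds up, equal in every segment, with P · Σ Lᵢ/(AᵢEᵢ) = δ_free.
The series flexibility is Σ Lᵢ/(AᵢEᵢ) = 260/(2275×198×10³) + 270/(2350×28×10³) = 4.681×10⁻⁶ mm/N.
Hence P = δ_free / Σ(L/AE) = 0.7543/4.681×10⁻⁶ = 161.2 kN (compressive).
σ_{concrete} = P / A = 161200 / 2350 = 68.58 MPa.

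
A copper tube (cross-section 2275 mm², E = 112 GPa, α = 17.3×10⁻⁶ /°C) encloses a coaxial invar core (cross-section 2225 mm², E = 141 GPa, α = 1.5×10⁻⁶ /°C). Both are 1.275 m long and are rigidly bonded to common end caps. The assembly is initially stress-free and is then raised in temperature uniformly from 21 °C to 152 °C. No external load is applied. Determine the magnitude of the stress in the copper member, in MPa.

Equilibrium of a rigid end plate with no external load gives equal and opposite internal forces ±P in the two members. Since α_{copper} > α_{invar}, heating drives the copper into compression and the invar into tension.
Setting the final lengths equal and cancelling L: (α₁ − α₂)ΔT = P/(A₁E₁) + P/(A₂E₂).
|α₁ − α₂|·ΔT = 15.8×10⁻⁶ × 131 = 0.00207.
1/(A₁E₁) + 1/(A₂E₂) = 1/(2275×112×10³) + 1/(2225×141×10³) = 7.112×10⁻⁹ N⁻¹.
So P = 0.00207 / 7.112×10⁻⁹ = 291 kN.
σ_{copper} = P/A₁ = 291000/2275 = 127.9 MPa, compressive.

σ ≈ 128 MPa (compressive)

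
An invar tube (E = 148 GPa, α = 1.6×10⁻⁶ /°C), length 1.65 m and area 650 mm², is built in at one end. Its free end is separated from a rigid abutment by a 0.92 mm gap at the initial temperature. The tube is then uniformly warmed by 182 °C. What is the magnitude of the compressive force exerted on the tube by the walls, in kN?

If the wall were absent the tube would grow by αΔT L = 1.6×10⁻⁶ × 182 × 1650 = 0.4805 mm.
Since δ_free = 0.48 mm is less than the 0.92 mm gap, the tube never touches the wall. No axial force develops.

P ≈ 0 kN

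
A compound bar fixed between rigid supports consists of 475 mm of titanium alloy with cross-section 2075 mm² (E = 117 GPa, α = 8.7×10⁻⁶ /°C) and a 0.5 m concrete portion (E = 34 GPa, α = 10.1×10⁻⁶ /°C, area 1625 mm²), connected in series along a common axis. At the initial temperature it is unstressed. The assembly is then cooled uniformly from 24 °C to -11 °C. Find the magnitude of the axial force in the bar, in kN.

If the supports were absent, the total length change would be Σ αᵢΔT Lᵢ = 8.7×10⁻⁶×35×475 + 10.1×10⁻⁶×35×500 = 0.3214 mm.
The walls prevent any net length change, so an axial force P (same in every segment) develops. Compatibility: P · Σ Lᵢ/(AᵢEᵢ) = δ_free.
Σ Lᵢ/(AᵢEᵢ) = 475/(2075×117×10³) + 500/(1625×34×10³) = 1.101×10⁻⁵ mm/N.
So P = 0.3214 / 1.101×10⁻⁵ = 29.2 kN, tensile.

P ≈ 29.2 kN (tensile)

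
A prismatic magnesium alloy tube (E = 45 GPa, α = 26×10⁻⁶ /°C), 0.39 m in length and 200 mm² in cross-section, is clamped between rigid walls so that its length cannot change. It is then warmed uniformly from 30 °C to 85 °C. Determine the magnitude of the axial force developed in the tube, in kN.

P ≈ 12.9 kN (compressive)

The ends cannot move, so σ = EαΔT = 45×10³ × 26×10⁻⁶ × 55 = 64.35 MPa.
P = AEαΔT = 200 × 45×10³ × 26×10⁻⁶ × 55 = 12.87 kN (compressive).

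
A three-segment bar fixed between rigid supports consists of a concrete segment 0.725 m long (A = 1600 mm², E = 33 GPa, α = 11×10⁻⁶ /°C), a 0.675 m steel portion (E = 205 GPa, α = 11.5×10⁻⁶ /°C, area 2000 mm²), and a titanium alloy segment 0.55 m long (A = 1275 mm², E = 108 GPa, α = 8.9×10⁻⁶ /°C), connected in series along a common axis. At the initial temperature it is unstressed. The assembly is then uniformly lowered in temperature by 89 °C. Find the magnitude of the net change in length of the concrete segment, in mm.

|ΔL| ≈ 0.592 mm

If the supports were absent, the total length change would be Σ αᵢΔT Lᵢ = 11×10⁻⁶×89×725 + 11.5×10⁻⁶×89×675 + 8.9×10⁻⁶×89×550 = 1.836 mm.
Since the ends are fixed, an axial force P builds up, equal in every segment, with P · Σ Lᵢ/(AᵢEᵢ) = δ_free.
The series flexibility is Σ Lᵢ/(AᵢEᵢ) = 725/(1600×33×10³) + 675/(2000×205×10³) + 550/(1275×108×10³) = 1.937×10⁻⁵ mm/N.
So P = 1.836 / 1.937×10⁻⁵ = 94.79 kN, tensile.
For the concrete segment, free thermal change = 11×10⁻⁶×89×725 = 0.7098 mm and elastic change from P = 94790×725/(1600×33×10³) = 1.302 mm; these oppose, so the net change is 0.592 mm (segment lengthens).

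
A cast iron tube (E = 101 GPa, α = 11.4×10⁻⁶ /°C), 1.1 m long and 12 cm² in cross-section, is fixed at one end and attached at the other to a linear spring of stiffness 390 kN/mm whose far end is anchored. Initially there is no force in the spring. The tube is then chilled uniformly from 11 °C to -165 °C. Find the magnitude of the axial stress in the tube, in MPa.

σ ≈ 158 MPa (tensile)

The unrestrained thermal change is αΔT L = 11.4×10⁻⁶ × 176 × 1100 = 2.207 mm.
Let P be the tensile force in the spring. The tube extends elastically by PL/(AE) and the spring stretches by P/k; together these equal δ_free.
So P = δ_free / [L/(AE) + 1/k] = 2.207 / [ 1100/(1200×101×10³) + 1/(390×10³) ].
P = 2.207 / 1.164×10⁻⁵ = 189600 N.
σ = P/A = 189600/1200 = 158 MPa.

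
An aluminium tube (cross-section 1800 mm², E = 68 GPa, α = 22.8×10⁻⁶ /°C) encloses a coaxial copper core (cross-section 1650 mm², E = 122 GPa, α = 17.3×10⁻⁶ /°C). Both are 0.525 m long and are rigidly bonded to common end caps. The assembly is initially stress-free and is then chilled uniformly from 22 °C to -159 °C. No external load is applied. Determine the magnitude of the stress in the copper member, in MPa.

The aluminium has the larger α, so on cooling it would change length more than the copper if both were free. The rigid plates force a common final length, so the aluminium is put into tension and the copper into compression, with equal and opposite forces P (no external load).
Setting the final lengths equal and cancelling L: (α₁ − α₂)ΔT = P/(A₁E₁) + P/(A₂E₂).
|α₁ − α₂|·ΔT = 5.5×10⁻⁶ × 181 = 0.0009955.
1/(A₁E₁) + 1/(A₂E₂) = 1/(1800×68×10³) + 1/(1650×122×10³) = 1.314×10⁻⁸ N⁻¹.
P = 0.0009955 / 1.314×10⁻⁸ = 75770 N = 75.77 kN.
σ_{copper} = P/A₂ = 75770/1650 = 45.92 MPa, compressive.

σ ≈ 45.9 MPa (compressive)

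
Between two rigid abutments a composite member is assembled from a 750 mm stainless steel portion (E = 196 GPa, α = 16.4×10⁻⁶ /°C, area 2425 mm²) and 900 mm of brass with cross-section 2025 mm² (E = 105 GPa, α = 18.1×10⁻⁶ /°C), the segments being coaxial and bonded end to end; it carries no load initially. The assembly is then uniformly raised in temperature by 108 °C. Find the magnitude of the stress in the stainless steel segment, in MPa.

σ ≈ 219 MPa (compressive)

With the walls removed the bar would change length by δ_free = Σ αᵢΔT Lᵢ = 16.4×10⁻⁶×108×750 + 18.1×10⁻⁶×108×900 = 3.088 mm.
The walls prevent any net length change, so an axial force P (same in every segment) develops. Compatibility: P · Σ Lᵢ/(AᵢEᵢ) = δ_free.
The series flexibility is Σ Lᵢ/(AᵢEᵢ) = 750/(2425×196×10³) + 900/(2025×105×10³) = 5.811×10⁻⁶ mm/N.
Hence P = δ_free / Σ(L/AE) = 3.088/5.811×10⁻⁶ = 531.4 kN (compressive).
σ_{stainless steel} = P / A = 531400 / 2425 = 219.1 MPa.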